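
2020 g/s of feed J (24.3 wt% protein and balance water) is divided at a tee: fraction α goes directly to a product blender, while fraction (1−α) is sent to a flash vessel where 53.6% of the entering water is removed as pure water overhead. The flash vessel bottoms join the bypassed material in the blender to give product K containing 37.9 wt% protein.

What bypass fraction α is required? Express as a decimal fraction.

0.116

All 2020×0.243 = 490.86 g/s of protein reaches K, so K = 490.86/0.379 = 1295.1 g/s and vapour = 724.85 g/s.
The evaporator receives (1−α)·2020 of feed at 0.757 water and removes 0.536 of that water:
0.536×0.757×(1−α)×2020 = 724.85
(1−α) = 724.85/819.62 = 0.8844;  α = 0.1156.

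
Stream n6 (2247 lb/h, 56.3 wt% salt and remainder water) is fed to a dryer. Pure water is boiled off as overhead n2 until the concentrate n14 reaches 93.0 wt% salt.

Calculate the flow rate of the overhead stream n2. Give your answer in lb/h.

salt is conserved: 2247×0.563 = 1265.1 lb/h all reports to the concentrate.
Concentrate = 1265.1/(target fraction) = 1360.3 lb/h.
Overhead = 2247 − 1360.3 = 886.72 lb/h.

886.7 lb/h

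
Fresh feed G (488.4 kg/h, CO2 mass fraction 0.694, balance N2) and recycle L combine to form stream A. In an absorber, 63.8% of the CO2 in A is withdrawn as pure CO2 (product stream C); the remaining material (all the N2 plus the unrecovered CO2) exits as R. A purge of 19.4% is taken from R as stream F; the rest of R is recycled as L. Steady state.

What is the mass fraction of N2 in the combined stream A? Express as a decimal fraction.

0.617

N2 enters only via G and leaves only via the purge: 488.4×0.306 = 0.194×(N2 in R), and the absorber passes all N2, so N2 in A = N2 in R = 770.36 kg/h.
CO2 in A: m_A = 488.4×0.694 + (1−0.194)·(1−0.638)·m_A, so m_A = 338.95/0.7082 = 478.59 kg/h.
A = 478.59 + 770.36 = 1249 kg/h.
N2 fraction in A = 770.36/1249 = 0.617.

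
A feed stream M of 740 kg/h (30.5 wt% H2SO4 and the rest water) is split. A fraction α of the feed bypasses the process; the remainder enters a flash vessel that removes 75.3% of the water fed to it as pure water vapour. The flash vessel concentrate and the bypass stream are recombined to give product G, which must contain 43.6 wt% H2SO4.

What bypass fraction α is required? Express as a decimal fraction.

All 740×0.305 = 225.7 kg/h of H2SO4 reaches G, so G = 225.7/0.436 = 517.66 kg/h and vapour = 222.34 kg/h.
The evaporator receives (1−α)·740 of feed at 0.695 water and removes 0.753 of that water:
0.753×0.695×(1−α)×740 = 222.34
(1−α) = 222.34/387.27 = 0.5741;  α = 0.4259.

0.426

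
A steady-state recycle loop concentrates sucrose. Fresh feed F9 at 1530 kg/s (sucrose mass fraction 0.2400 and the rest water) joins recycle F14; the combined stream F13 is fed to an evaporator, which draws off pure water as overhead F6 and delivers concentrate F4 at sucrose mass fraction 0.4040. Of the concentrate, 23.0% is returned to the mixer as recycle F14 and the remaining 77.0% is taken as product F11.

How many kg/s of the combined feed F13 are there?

Overall sucrose balance (none leaves overhead): sucrose in fresh feed = sucrose in product, i.e. 1530×0.240 = (1−0.230)·F4·0.404.
F4 = 367.2/(0.404×0.770) = 1180.4 kg/s.
Recycle F14 = 0.230×1180.4 = 271.49 kg/s.
Combined feed F13 = 1530 + 271.49 = 1801.5 kg/s.

1801 kg/s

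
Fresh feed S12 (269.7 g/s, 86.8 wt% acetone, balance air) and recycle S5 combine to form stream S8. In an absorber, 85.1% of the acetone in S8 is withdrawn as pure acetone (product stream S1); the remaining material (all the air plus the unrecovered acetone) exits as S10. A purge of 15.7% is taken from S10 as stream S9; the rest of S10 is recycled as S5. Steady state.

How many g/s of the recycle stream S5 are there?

224.8 g/s

air enters only via S12 and leaves only via the purge: 269.7×0.132 = 0.157×(air in S10), and the absorber passes all air, so air in S8 = air in S10 = 226.75 g/s.
acetone in S8: m_A = 269.7×0.868 + (1−0.157)·(1−0.851)·m_A, so m_A = 234.1/0.8744 = 267.73 g/s.
S10 = (1−0.851)×267.73 + 226.75 = 266.65 g/s.
Recycle S5 = (1−0.157)×266.65 = 224.78 g/s.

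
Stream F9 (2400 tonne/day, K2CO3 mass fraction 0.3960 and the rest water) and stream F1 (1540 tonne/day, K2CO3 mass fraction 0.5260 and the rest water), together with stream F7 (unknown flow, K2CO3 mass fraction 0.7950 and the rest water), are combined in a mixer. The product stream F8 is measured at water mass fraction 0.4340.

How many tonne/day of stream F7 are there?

2051 tonne/day

Let F7 be the unknown flow. Total out = 3940 + F7.
water balance: 2179.6 + 0.205·F7 = 0.434·(3940 + F7)
(0.205 − 0.434)·F7 = 0.434×3940 − 2179.6 = -469.6
F7 = -469.6 / -0.229 = 2050.7 tonne/day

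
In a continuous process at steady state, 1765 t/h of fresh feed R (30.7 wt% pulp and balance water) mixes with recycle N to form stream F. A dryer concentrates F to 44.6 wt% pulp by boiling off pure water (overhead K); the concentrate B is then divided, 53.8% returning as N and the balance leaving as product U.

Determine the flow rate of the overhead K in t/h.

550.1 t/h

Overall pulp balance (none leaves overhead): pulp in fresh feed = pulp in product, i.e. 1765×0.307 = (1−0.538)·B·0.446.
B = 541.86/(0.446×0.462) = 2629.7 t/h.
Recycle N = 0.538×2629.7 = 1414.8 t/h.
Combined feed F = 1765 + 1414.8 = 3179.8 t/h.
Overhead K = F − B = 3179.8 − 2629.7 = 550.08 t/h.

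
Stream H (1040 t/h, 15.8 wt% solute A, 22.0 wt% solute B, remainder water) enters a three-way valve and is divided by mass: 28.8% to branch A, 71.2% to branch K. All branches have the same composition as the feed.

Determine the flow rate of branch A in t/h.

299.5 t/h

Branch A flow = 0.288×1040 = 299.52 t/h.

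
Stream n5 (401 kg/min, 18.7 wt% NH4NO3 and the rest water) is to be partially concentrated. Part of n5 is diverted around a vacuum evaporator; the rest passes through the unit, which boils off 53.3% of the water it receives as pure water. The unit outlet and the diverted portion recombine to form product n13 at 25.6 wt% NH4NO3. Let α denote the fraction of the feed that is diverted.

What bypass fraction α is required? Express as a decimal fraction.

0.378

All 401×0.187 = 74.987 kg/min of NH4NO3 reaches n13, so n13 = 74.987/0.256 = 292.92 kg/min and vapour = 108.08 kg/min.
The evaporator receives (1−α)·401 of feed at 0.813 water and removes 0.533 of that water:
0.533×0.813×(1−α)×401 = 108.08
(1−α) = 108.08/173.76 = 0.6220;  α = 0.3780.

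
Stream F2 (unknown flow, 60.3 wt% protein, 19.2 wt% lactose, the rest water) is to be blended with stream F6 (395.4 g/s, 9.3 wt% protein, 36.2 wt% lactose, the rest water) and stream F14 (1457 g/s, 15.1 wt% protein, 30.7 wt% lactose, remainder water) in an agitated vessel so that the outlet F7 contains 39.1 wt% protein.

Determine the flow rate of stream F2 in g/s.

Let F2 be the unknown flow. Total out = 1852.4 + F2.
protein balance: 256.78 + 0.603·F2 = 0.391·(1852.4 + F2)
(0.603 − 0.391)·F2 = 0.391×1852.4 − 256.78 = 467.51
F2 = 467.51 / 0.212 = 2205.2 g/s

2205 g/s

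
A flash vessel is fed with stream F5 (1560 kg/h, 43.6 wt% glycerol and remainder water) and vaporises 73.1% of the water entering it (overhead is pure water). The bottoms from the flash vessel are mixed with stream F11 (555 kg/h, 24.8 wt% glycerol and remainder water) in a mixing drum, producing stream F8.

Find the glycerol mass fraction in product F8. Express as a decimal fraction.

0.556

Vapour removed = 0.731×0.564×1560 = 643.16 kg/h; concentrate = 916.84 kg/h.
glycerol reaching the mixer = 680.16 (from concentrate) + 555×0.248 = 817.8 kg/h.
Product flow = 916.84 + 555 = 1471.8 kg/h; glycerol fraction = 0.556.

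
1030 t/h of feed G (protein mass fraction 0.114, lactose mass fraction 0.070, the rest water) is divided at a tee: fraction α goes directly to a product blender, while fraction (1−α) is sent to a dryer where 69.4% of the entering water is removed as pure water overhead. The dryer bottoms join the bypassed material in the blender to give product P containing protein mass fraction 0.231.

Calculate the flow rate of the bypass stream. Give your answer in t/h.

All 1030×0.114 = 117.42 t/h of protein reaches P, so P = 117.42/0.231 = 508.31 t/h and vapour = 521.69 t/h.
The evaporator receives (1−α)·1030 of feed at 0.816 water and removes 0.694 of that water:
0.694×0.816×(1−α)×1030 = 521.69
(1−α) = 521.69/583.29 = 0.8944;  α = 0.1056.
Bypass flow = 0.1056×1030 = 108.78 t/h.

108.8 t/h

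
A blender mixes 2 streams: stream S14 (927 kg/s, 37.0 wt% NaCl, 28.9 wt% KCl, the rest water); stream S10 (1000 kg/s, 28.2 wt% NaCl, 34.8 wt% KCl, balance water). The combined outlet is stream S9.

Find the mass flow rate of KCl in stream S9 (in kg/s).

615.9 kg/s

KCl out = KCl in = 927×0.289 + 1000×0.348 = 615.9 kg/s.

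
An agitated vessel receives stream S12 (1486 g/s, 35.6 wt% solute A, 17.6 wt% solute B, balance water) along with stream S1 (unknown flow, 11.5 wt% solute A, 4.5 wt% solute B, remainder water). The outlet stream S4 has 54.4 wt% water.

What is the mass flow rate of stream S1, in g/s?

381.5 g/s

Let S1 be the unknown flow. Total out = 1486 + S1.
water balance: 695.45 + 0.840·S1 = 0.544·(1486 + S1)
(0.840 − 0.544)·S1 = 0.544×1486 − 695.45 = 112.94
S1 = 112.94 / 0.296 = 381.54 g/s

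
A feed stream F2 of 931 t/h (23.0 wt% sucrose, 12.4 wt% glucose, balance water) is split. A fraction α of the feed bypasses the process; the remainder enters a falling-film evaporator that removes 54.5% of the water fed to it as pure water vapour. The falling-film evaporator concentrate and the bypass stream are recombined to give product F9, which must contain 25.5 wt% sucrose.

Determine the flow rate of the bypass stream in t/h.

All 931×0.230 = 214.13 t/h of sucrose reaches F9, so F9 = 214.13/0.255 = 839.73 t/h and vapour = 91.275 t/h.
The evaporator receives (1−α)·931 of feed at 0.646 water and removes 0.545 of that water:
0.545×0.646×(1−α)×931 = 91.275
(1−α) = 91.275/327.78 = 0.2785;  α = 0.7215.
Bypass flow = 0.7215×931 = 671.75 t/h.

671.7 t/h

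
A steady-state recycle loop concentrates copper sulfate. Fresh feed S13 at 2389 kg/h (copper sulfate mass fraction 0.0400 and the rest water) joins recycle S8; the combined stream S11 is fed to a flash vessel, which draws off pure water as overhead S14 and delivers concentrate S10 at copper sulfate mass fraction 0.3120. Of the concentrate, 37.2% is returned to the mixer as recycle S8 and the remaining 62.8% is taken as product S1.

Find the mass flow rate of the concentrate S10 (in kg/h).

Overall copper sulfate balance (none leaves overhead): copper sulfate in fresh feed = copper sulfate in product, i.e. 2389×0.040 = (1−0.372)·S10·0.312.
S10 = 95.56/(0.312×0.628) = 487.71 kg/h.

487.7 kg/h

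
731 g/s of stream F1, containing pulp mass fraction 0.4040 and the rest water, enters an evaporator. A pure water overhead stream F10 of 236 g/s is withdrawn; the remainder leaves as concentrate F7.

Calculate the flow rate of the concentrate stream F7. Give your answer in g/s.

495 g/s

Concentrate = 731 − 236 = 495 g/s.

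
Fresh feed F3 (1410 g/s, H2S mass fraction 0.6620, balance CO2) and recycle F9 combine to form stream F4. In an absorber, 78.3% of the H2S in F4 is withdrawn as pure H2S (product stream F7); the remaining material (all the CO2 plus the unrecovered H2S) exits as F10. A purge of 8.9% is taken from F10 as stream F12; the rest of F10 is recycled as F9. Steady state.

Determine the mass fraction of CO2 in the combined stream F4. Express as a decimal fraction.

CO2 enters only via F3 and leaves only via the purge: 1410×0.338 = 0.089×(CO2 in F10), and the absorber passes all CO2, so CO2 in F4 = CO2 in F10 = 5354.8 g/s.
H2S in F4: m_A = 1410×0.662 + (1−0.089)·(1−0.783)·m_A, so m_A = 933.42/0.8023 = 1163.4 g/s.
F4 = 1163.4 + 5354.8 = 6518.2 g/s.
CO2 fraction in F4 = 5354.8/6518.2 = 0.8215.

0.8215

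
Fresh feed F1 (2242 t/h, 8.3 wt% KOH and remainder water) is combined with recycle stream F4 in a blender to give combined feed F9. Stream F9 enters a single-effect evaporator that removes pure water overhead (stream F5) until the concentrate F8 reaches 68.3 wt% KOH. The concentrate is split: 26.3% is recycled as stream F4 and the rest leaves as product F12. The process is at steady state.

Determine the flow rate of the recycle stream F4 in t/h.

Overall KOH balance (none leaves overhead): KOH in fresh feed = KOH in product, i.e. 2242×0.083 = (1−0.263)·F8·0.683.
F8 = 186.09/(0.683×0.737) = 369.68 t/h.
Recycle F4 = 0.263×369.68 = 97.226 t/h.

97.23 t/h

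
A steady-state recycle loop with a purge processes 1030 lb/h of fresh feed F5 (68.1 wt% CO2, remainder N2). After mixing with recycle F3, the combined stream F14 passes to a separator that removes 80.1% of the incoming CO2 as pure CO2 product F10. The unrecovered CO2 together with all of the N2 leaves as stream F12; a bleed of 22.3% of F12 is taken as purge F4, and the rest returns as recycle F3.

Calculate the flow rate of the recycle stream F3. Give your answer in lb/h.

1273 lb/h

N2 enters only via F5 and leaves only via the purge: 1030×0.319 = 0.223×(N2 in F12), and the separator passes all N2, so N2 in F14 = N2 in F12 = 1473.4 lb/h.
CO2 in F14: m_A = 1030×0.681 + (1−0.223)·(1−0.801)·m_A, so m_A = 701.43/0.8454 = 829.72 lb/h.
F12 = (1−0.801)×829.72 + 1473.4 = 1638.5 lb/h.
Recycle F3 = (1−0.223)×1638.5 = 1273.1 lb/h.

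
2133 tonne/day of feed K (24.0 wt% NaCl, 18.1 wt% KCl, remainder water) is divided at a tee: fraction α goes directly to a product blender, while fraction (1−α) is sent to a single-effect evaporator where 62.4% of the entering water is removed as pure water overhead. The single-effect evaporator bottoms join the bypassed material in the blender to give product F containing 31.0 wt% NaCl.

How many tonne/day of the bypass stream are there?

799.9 tonne/day

All 2133×0.240 = 511.92 tonne/day of NaCl reaches F, so F = 511.92/0.310 = 1651.4 tonne/day and vapour = 481.65 tonne/day.
The evaporator receives (1−α)·2133 of feed at 0.579 water and removes 0.624 of that water:
0.624×0.579×(1−α)×2133 = 481.65
(1−α) = 481.65/770.64 = 0.6250;  α = 0.3750.
Bypass flow = 0.3750×2133 = 799.9 tonne/day.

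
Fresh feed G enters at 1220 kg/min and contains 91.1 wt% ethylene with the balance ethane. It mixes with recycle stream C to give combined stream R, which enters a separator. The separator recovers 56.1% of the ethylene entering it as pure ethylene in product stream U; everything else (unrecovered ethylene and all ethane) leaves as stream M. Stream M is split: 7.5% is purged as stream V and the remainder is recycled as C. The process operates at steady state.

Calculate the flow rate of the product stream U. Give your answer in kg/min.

1050 kg/min

ethylene in R: m_A = 1220×0.911 + (1−0.075)·(1−0.561)·m_A, so m_A = 1111.4/0.5939 = 1871.3 kg/min.
Product U = 0.561×1871.3 = 1049.8 kg/min.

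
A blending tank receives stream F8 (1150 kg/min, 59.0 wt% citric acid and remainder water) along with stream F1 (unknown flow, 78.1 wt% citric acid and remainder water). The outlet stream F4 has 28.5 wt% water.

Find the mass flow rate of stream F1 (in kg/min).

Let F1 be the unknown flow. Total out = 1150 + F1.
water balance: 471.5 + 0.219·F1 = 0.285·(1150 + F1)
(0.219 − 0.285)·F1 = 0.285×1150 − 471.5 = -143.75
F1 = -143.75 / -0.066 = 2178 kg/min

2178 kg/min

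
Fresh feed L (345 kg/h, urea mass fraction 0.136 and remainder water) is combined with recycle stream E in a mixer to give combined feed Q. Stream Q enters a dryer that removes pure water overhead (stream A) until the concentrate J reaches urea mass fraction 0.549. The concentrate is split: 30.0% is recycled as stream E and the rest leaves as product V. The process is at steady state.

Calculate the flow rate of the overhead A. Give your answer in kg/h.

Overall urea balance (none leaves overhead): urea in fresh feed = urea in product, i.e. 345×0.136 = (1−0.300)·J·0.549.
J = 46.92/(0.549×0.700) = 122.09 kg/h.
Recycle E = 0.300×122.09 = 36.628 kg/h.
Combined feed Q = 345 + 36.628 = 381.63 kg/h.
Overhead A = Q − J = 381.63 − 122.09 = 259.54 kg/h.

259.5 kg/h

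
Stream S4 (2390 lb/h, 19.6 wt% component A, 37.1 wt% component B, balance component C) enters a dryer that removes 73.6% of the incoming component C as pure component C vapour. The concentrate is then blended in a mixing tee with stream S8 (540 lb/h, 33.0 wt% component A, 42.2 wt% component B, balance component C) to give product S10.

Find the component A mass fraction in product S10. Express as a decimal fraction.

Vapour removed = 0.736×0.433×2390 = 761.66 lb/h; concentrate = 1628.3 lb/h.
component A reaching the mixer = 468.44 (from concentrate) + 540×0.330 = 646.64 lb/h.
Product flow = 1628.3 + 540 = 2168.3 lb/h; component A fraction = 0.2982.

0.2982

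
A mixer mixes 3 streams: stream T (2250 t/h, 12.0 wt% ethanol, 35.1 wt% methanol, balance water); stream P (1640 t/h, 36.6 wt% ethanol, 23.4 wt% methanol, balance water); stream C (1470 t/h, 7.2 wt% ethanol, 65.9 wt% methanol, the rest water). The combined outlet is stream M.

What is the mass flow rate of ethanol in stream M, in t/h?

ethanol out = ethanol in = 2250×0.120 + 1640×0.366 + 1470×0.072 = 976.08 t/h.

976.1 t/h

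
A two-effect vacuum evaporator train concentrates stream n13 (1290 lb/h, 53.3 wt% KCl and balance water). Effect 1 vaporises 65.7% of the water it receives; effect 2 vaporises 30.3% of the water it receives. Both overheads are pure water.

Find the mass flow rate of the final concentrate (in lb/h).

831.6 lb/h

water in feed = 1290×0.467 = 602.43 lb/h.
After stage 1: water left = (1−0.657)×602.43 = 206.63; stream total = 894.2 lb/h.
After stage 2: water left = (1−0.303)×206.63 = 144.02; final concentrate = 831.59 lb/h.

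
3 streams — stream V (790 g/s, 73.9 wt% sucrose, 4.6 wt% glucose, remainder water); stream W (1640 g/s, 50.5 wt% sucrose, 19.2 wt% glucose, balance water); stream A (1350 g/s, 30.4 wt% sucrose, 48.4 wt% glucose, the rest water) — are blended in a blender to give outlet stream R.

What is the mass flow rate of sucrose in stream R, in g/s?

1822 g/s

sucrose out = sucrose in = 790×0.739 + 1640×0.505 + 1350×0.304 = 1822.4 g/s.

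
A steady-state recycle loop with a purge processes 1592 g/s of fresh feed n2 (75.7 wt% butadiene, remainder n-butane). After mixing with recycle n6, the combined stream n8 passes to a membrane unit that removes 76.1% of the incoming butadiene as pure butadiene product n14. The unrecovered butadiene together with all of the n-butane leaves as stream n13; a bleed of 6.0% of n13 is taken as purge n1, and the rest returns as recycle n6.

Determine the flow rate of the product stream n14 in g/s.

1183 g/s

butadiene in n8: m_A = 1592×0.757 + (1−0.060)·(1−0.761)·m_A, so m_A = 1205.1/0.7753 = 1554.3 g/s.
Product n14 = 0.761×1554.3 = 1182.9 g/s.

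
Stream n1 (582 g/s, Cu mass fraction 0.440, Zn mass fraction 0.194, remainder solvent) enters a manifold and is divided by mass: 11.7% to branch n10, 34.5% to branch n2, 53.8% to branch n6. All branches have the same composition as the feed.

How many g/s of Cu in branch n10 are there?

29.96 g/s

Branch n10 total = 0.117×582 = 68.094 g/s.
Cu in n10 = 0.440×68.094 = 29.961 g/s.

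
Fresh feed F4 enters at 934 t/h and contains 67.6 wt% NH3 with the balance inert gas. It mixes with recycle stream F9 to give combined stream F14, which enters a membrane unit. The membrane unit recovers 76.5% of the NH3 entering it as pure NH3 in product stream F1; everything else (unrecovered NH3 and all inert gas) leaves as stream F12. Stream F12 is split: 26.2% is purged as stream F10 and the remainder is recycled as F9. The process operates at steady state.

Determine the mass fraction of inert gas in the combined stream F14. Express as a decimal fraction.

inert gas enters only via F4 and leaves only via the purge: 934×0.324 = 0.262×(inert gas in F12), and the membrane unit passes all inert gas, so inert gas in F14 = inert gas in F12 = 1155 t/h.
NH3 in F14: m_A = 934×0.676 + (1−0.262)·(1−0.765)·m_A, so m_A = 631.38/0.8266 = 763.86 t/h.
F14 = 763.86 + 1155 = 1918.9 t/h.
inert gas fraction in F14 = 1155/1918.9 = 0.602.

0.602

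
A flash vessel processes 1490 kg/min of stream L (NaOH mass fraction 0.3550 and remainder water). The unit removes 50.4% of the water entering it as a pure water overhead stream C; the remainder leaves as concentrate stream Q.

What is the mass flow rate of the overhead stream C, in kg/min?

484.4 kg/min

water entering = 1490×0.645 = 961.05 kg/min; overhead removed = 0.504×961.05 = 484.37 kg/min.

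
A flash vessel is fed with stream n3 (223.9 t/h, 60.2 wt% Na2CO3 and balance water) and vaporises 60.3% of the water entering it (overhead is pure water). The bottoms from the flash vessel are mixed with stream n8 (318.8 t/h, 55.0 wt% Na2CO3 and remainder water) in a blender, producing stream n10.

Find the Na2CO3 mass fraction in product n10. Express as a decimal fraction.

0.634

Vapour removed = 0.603×0.398×223.9 = 53.735 t/h; concentrate = 170.17 t/h.
Na2CO3 reaching the mixer = 134.79 (from concentrate) + 318.8×0.550 = 310.13 t/h.
Product flow = 170.17 + 318.8 = 488.97 t/h; Na2CO3 fraction = 0.634.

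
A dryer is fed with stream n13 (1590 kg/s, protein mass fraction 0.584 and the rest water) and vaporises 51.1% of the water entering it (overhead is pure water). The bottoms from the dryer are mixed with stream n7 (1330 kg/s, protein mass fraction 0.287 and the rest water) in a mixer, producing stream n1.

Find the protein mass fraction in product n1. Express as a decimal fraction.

Vapour removed = 0.511×0.416×1590 = 338 kg/s; concentrate = 1252 kg/s.
protein reaching the mixer = 928.56 (from concentrate) + 1330×0.287 = 1310.3 kg/s.
Product flow = 1252 + 1330 = 2582 kg/s; protein fraction = 0.507.

0.507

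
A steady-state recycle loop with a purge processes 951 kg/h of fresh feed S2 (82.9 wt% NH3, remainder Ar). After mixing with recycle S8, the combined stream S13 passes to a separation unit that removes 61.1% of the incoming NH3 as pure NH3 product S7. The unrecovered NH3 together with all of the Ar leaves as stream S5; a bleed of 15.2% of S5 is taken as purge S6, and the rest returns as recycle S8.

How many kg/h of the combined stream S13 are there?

Ar enters only via S2 and leaves only via the purge: 951×0.171 = 0.152×(Ar in S5), and the separation unit passes all Ar, so Ar in S13 = Ar in S5 = 1069.9 kg/h.
NH3 in S13: m_A = 951×0.829 + (1−0.152)·(1−0.611)·m_A, so m_A = 788.38/0.6701 = 1176.5 kg/h.
S13 = 1176.5 + 1069.9 = 2246.3 kg/h.

2246 kg/h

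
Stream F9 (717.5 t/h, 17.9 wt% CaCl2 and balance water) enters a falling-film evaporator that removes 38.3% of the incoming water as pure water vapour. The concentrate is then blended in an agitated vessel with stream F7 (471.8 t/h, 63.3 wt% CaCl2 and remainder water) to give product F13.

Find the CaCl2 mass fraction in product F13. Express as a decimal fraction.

0.443

Vapour removed = 0.383×0.821×717.5 = 225.61 t/h; concentrate = 491.89 t/h.
CaCl2 reaching the mixer = 128.43 (from concentrate) + 471.8×0.633 = 427.08 t/h.
Product flow = 491.89 + 471.8 = 963.69 t/h; CaCl2 fraction = 0.443.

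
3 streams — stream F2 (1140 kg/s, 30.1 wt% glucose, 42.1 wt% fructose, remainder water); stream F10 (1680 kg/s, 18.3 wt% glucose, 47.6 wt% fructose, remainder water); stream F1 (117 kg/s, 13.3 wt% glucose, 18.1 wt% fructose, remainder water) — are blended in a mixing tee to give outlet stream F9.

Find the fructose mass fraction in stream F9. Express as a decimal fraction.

Total flow out = 1140 + 1680 + 117 = 2937 kg/s.
fructose in = 1140×0.421 + 1680×0.476 + 117×0.181 = 1300.8 kg/s.
fructose mass fraction in F9 = 1300.8/2937 = 0.4429.

0.4429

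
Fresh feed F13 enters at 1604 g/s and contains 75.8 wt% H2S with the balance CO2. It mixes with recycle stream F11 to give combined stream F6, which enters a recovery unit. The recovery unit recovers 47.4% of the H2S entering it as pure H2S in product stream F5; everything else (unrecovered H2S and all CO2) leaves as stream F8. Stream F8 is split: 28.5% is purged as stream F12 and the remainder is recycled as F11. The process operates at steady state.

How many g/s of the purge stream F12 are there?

CO2 enters only via F13 and leaves only via the purge: 1604×0.242 = 0.285×(CO2 in F8), and the recovery unit passes all CO2, so CO2 in F6 = CO2 in F8 = 1362 g/s.
H2S in F6: m_A = 1604×0.758 + (1−0.285)·(1−0.474)·m_A, so m_A = 1215.8/0.6239 = 1948.7 g/s.
F8 = (1−0.474)×1948.7 + 1362 = 2387 g/s.
Purge F12 = 0.285×2387 = 680.3 g/s.

680.3 g/s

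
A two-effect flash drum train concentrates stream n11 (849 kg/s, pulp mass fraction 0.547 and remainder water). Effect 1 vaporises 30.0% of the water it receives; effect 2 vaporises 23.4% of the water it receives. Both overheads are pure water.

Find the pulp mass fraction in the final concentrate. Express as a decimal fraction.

water in feed = 849×0.453 = 384.6 kg/s.
After stage 1: water left = (1−0.300)×384.6 = 269.22; stream total = 733.62 kg/s.
After stage 2: water left = (1−0.234)×269.22 = 206.22; final concentrate = 670.62 kg/s.
pulp fraction = 464.4/670.62 = 0.692.

0.692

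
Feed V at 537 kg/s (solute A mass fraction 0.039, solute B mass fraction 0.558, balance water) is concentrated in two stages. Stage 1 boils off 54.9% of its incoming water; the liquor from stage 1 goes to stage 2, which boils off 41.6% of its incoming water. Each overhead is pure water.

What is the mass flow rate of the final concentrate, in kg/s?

water in feed = 537×0.403 = 216.41 kg/s.
After stage 1: water left = (1−0.549)×216.41 = 97.601; stream total = 418.19 kg/s.
After stage 2: water left = (1−0.416)×97.601 = 56.999; final concentrate = 377.59 kg/s.

377.6 kg/s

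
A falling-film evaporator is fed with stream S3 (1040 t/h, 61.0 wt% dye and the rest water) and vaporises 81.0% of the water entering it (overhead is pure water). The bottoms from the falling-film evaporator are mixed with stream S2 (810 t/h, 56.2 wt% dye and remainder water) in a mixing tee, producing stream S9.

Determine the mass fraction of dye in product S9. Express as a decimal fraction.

0.716

Vapour removed = 0.810×0.390×1040 = 328.54 t/h; concentrate = 711.46 t/h.
dye reaching the mixer = 634.4 (from concentrate) + 810×0.562 = 1089.6 t/h.
Product flow = 711.46 + 810 = 1521.5 t/h; dye fraction = 0.716.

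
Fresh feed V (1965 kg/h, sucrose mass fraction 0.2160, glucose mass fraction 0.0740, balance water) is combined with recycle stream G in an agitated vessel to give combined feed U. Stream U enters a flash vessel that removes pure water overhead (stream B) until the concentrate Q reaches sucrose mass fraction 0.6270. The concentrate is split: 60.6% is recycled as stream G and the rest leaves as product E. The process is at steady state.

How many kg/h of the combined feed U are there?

3006 kg/h

Overall sucrose balance (none leaves overhead): sucrose in fresh feed = sucrose in product, i.e. 1965×0.216 = (1−0.606)·Q·0.627.
Q = 424.44/(0.627×0.394) = 1718.1 kg/h.
Recycle G = 0.606×1718.1 = 1041.2 kg/h.
Combined feed U = 1965 + 1041.2 = 3006.2 kg/h.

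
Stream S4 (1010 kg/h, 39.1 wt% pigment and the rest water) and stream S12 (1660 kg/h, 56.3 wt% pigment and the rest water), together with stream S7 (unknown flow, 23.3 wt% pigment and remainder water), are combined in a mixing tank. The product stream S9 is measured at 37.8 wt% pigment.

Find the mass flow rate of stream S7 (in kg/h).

2208 kg/h

Let S7 be the unknown flow. Total out = 2670 + S7.
pigment balance: 1329.5 + 0.233·S7 = 0.378·(2670 + S7)
(0.233 − 0.378)·S7 = 0.378×2670 − 1329.5 = -320.23
S7 = -320.23 / -0.145 = 2208.5 kg/h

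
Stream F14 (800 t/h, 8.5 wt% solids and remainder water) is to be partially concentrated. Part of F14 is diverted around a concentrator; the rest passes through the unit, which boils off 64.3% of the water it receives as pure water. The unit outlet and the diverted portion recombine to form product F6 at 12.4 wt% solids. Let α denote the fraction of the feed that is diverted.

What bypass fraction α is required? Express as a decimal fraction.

All 800×0.085 = 68 t/h of solids reaches F6, so F6 = 68/0.124 = 548.39 t/h and vapour = 251.61 t/h.
The evaporator receives (1−α)·800 of feed at 0.915 water and removes 0.643 of that water:
0.643×0.915×(1−α)×800 = 251.61
(1−α) = 251.61/470.68 = 0.5346;  α = 0.4654.

0.465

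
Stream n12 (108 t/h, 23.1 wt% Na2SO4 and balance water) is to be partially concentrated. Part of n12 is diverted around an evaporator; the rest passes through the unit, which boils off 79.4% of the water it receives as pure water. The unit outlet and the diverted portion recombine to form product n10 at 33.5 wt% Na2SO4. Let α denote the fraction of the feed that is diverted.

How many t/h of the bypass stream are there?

All 108×0.231 = 24.948 t/h of Na2SO4 reaches n10, so n10 = 24.948/0.335 = 74.472 t/h and vapour = 33.528 t/h.
The evaporator receives (1−α)·108 of feed at 0.769 water and removes 0.794 of that water:
0.794×0.769×(1−α)×108 = 33.528
(1−α) = 33.528/65.943 = 0.5084;  α = 0.4916.
Bypass flow = 0.4916×108 = 53.088 t/h.

53.09 t/h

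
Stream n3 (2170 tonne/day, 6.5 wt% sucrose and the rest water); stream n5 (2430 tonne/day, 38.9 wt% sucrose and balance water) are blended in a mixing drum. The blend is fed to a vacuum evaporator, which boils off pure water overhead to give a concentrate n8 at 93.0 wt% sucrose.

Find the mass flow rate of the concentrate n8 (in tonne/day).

sucrose entering = 2170×0.065 + 2430×0.389 = 1086.3 tonne/day.
All sucrose reports to n8, so n8 = 1086.3/0.930 = 1168.1 tonne/day.

1168 tonne/day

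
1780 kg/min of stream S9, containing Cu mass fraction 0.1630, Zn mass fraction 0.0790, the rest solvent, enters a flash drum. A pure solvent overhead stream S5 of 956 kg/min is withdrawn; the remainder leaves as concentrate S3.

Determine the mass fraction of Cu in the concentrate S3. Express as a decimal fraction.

0.3521

Cu is not removed: 1780×0.163 = 290.14 kg/min of Cu enters S3.
Concentrate = 1780 − 956 = 824 kg/min.
Mass fraction = 290.14/824 = 0.3521.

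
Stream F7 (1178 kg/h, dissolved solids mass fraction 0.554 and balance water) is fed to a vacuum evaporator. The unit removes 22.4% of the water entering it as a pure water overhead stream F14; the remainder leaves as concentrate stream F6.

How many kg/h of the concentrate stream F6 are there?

1060 kg/h

water entering = 1178×0.446 = 525.39 kg/h; overhead removed = 0.224×525.39 = 117.69 kg/h.
Concentrate = 1178 − 117.69 = 1060.3 kg/h.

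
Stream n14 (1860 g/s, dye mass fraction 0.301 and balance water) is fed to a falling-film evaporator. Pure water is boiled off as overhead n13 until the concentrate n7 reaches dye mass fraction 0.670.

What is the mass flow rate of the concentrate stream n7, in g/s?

dye is conserved: 1860×0.301 = 559.86 g/s all reports to the concentrate.
Concentrate = 559.86/(target fraction) = 835.61 g/s.

835.6 g/s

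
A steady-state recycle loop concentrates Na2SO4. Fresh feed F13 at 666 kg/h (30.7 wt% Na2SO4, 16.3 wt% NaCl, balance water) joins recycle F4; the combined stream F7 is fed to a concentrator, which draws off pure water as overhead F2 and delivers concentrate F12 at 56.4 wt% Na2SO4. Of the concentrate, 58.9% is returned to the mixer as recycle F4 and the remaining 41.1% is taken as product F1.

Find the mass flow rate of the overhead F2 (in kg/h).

303.5 kg/h

Overall Na2SO4 balance (none leaves overhead): Na2SO4 in fresh feed = Na2SO4 in product, i.e. 666×0.307 = (1−0.589)·F12·0.564.
F12 = 204.46/(0.564×0.411) = 882.05 kg/h.
Recycle F4 = 0.589×882.05 = 519.53 kg/h.
Combined feed F7 = 666 + 519.53 = 1185.5 kg/h.
Overhead F2 = F7 − F12 = 1185.5 − 882.05 = 303.48 kg/h.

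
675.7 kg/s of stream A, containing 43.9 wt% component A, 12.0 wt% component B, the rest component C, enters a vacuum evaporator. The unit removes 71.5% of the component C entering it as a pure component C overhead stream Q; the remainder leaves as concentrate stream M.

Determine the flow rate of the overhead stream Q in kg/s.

component C entering = 675.7×0.441 = 297.98 kg/s; overhead removed = 0.715×297.98 = 213.06 kg/s.

213.1 kg/s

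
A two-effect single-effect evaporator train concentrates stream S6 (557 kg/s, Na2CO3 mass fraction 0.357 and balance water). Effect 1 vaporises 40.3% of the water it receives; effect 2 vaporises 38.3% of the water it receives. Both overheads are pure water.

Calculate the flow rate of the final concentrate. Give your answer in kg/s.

330.8 kg/s

water in feed = 557×0.643 = 358.15 kg/s.
After stage 1: water left = (1−0.403)×358.15 = 213.82; stream total = 412.67 kg/s.
After stage 2: water left = (1−0.383)×213.82 = 131.92; final concentrate = 330.77 kg/s.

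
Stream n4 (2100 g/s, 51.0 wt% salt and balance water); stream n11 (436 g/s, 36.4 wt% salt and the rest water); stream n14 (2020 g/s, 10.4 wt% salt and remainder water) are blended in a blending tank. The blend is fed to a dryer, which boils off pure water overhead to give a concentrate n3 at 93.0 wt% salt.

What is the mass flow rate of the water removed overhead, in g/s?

3008 g/s

salt entering = 2100×0.510 + 436×0.364 + 2020×0.104 = 1439.8 g/s.
All salt reports to n3, so n3 = 1439.8/0.930 = 1548.2 g/s.
Total feed = 4556 g/s; overhead = 4556 − 1548.2 = 3007.8 g/s.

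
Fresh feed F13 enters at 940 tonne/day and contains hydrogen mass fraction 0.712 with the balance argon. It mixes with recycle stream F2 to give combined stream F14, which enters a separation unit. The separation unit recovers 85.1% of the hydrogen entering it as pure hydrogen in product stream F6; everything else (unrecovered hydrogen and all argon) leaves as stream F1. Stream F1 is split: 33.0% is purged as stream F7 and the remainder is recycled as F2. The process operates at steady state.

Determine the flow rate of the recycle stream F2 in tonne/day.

argon enters only via F13 and leaves only via the purge: 940×0.288 = 0.330×(argon in F1), and the separation unit passes all argon, so argon in F14 = argon in F1 = 820.36 tonne/day.
hydrogen in F14: m_A = 940×0.712 + (1−0.330)·(1−0.851)·m_A, so m_A = 669.28/0.9002 = 743.5 tonne/day.
F1 = (1−0.851)×743.5 + 820.36 = 931.15 tonne/day.
Recycle F2 = (1−0.330)×931.15 = 623.87 tonne/day.

623.9 tonne/day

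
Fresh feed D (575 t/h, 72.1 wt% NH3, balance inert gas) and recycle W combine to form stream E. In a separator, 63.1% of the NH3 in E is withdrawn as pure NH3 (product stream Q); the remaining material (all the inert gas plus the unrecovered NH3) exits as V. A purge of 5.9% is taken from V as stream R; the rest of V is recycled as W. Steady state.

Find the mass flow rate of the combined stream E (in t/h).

3354 t/h

inert gas enters only via D and leaves only via the purge: 575×0.279 = 0.059×(inert gas in V), and the separator passes all inert gas, so inert gas in E = inert gas in V = 2719.1 t/h.
NH3 in E: m_A = 575×0.721 + (1−0.059)·(1−0.631)·m_A, so m_A = 414.57/0.6528 = 635.1 t/h.
E = 635.1 + 2719.1 = 3354.2 t/h.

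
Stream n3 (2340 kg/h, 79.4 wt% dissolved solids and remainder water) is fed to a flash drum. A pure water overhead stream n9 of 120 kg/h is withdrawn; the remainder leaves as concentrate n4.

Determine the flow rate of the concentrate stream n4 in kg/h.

2220 kg/h

Concentrate = 2340 − 120 = 2220 kg/h.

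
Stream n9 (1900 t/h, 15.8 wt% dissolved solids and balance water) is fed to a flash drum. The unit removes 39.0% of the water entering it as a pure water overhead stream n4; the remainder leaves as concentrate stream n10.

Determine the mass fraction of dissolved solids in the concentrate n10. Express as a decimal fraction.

0.2353

dissolved solids is not removed: 1900×0.158 = 300.2 t/h of dissolved solids enters n10.
water entering = 1900×0.842 = 1599.8 t/h; overhead removed = 0.390×1599.8 = 623.92 t/h.
Concentrate = 1900 − 623.92 = 1276.1 t/h.
Mass fraction = 300.2/1276.1 = 0.2353.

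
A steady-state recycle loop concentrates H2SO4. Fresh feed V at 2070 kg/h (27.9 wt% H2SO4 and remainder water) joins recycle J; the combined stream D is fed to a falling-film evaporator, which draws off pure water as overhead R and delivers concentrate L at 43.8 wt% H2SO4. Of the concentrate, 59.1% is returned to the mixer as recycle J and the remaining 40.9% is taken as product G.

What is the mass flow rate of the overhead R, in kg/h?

751.4 kg/h

Overall H2SO4 balance (none leaves overhead): H2SO4 in fresh feed = H2SO4 in product, i.e. 2070×0.279 = (1−0.591)·L·0.438.
L = 577.53/(0.438×0.409) = 3223.9 kg/h.
Recycle J = 0.591×3223.9 = 1905.3 kg/h.
Combined feed D = 2070 + 1905.3 = 3975.3 kg/h.
Overhead R = D − L = 3975.3 − 3223.9 = 751.44 kg/h.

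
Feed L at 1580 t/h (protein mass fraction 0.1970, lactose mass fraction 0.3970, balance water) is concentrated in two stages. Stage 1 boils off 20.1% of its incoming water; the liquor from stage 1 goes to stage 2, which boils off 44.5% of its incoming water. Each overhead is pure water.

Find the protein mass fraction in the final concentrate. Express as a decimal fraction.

0.2545

water in feed = 1580×0.406 = 641.48 t/h.
After stage 1: water left = (1−0.201)×641.48 = 512.54; stream total = 1451.1 t/h.
After stage 2: water left = (1−0.445)×512.54 = 284.46; final concentrate = 1223 t/h.
protein fraction = 311.26/1223 = 0.2545.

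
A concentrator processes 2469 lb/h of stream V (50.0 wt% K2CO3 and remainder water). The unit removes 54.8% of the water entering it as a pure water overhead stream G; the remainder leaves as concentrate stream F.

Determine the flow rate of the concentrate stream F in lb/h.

1792 lb/h

water entering = 2469×0.500 = 1234.5 lb/h; overhead removed = 0.548×1234.5 = 676.51 lb/h.
Concentrate = 2469 − 676.51 = 1792.5 lb/h.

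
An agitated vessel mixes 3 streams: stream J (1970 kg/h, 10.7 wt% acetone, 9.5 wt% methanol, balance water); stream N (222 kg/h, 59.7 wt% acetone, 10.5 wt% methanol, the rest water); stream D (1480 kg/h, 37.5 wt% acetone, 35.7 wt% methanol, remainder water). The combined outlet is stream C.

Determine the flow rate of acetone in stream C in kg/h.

acetone out = acetone in = 1970×0.107 + 222×0.597 + 1480×0.375 = 898.32 kg/h.

898.3 kg/h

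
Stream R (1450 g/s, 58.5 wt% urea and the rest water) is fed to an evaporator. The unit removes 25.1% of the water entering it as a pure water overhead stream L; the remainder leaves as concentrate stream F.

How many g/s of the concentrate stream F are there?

water entering = 1450×0.415 = 601.75 g/s; overhead removed = 0.251×601.75 = 151.04 g/s.
Concentrate = 1450 − 151.04 = 1299 g/s.

1299 g/s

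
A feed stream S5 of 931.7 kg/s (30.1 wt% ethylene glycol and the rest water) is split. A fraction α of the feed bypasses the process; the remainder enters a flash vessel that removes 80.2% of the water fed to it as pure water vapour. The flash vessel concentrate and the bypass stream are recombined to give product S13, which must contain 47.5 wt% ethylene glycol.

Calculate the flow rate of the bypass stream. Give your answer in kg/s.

All 931.7×0.301 = 280.44 kg/s of ethylene glycol reaches S13, so S13 = 280.44/0.475 = 590.4 kg/s and vapour = 341.3 kg/s.
The evaporator receives (1−α)·931.7 of feed at 0.699 water and removes 0.802 of that water:
0.802×0.699×(1−α)×931.7 = 341.3
(1−α) = 341.3/522.31 = 0.6534;  α = 0.3466.
Bypass flow = 0.3466×931.7 = 322.89 kg/s.

322.9 kg/s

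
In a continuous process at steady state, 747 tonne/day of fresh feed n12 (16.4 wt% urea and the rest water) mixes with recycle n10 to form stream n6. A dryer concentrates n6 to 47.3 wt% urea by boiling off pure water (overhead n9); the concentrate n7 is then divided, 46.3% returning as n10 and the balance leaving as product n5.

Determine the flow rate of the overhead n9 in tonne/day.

488 tonne/day

Overall urea balance (none leaves overhead): urea in fresh feed = urea in product, i.e. 747×0.164 = (1−0.463)·n7·0.473.
n7 = 122.51/(0.473×0.537) = 482.31 tonne/day.
Recycle n10 = 0.463×482.31 = 223.31 tonne/day.
Combined feed n6 = 747 + 223.31 = 970.31 tonne/day.
Overhead n9 = n6 − n7 = 970.31 − 482.31 = 488 tonne/day.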